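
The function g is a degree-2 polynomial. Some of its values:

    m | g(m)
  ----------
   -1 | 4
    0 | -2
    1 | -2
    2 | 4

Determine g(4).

34

Write g(m) = am² + bm + c; the 4 given values yield a linear system in the 3 coefficients.
Solving, g(m) = 3m² - 3m - 2.
Then g(4) = 34.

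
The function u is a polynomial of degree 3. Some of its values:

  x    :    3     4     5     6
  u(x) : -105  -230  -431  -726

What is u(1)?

-11

Write u(x) = ax³ + bx² + cx + d; the 4 given values yield a linear system in the 4 coefficients.
Solving, u(x) = -3x³ - 2x² - 6.
Then u(1) = -11.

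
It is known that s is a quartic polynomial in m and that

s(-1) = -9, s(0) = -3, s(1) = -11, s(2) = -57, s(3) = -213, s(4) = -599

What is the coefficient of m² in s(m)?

Write s(m) = am^4 + bm³ + cm² + dm + e; the 6 given values yield a linear system in the 5 coefficients.
Solving, s(m) = -2m^4 - 5m² - m - 3.
The coefficient of m² is -5.

-5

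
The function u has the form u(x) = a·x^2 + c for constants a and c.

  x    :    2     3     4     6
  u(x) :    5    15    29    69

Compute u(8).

From u(2) = 5 and u(3) = 15: 4a + c = 5 and 9a + c = 15.
Subtracting: 5a = 10, so a = 2; then c = 5 − 2·4 = -3.
So u(x) = 2x² − 3, and u(8) = 125.

125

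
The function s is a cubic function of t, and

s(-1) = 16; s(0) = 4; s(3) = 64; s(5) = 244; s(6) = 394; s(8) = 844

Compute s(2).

Write s(t) = at³ + bt² + ct + d; the 6 given values yield a linear system in the 4 coefficients.
Solving, s(t) = t³ + 6t² - 7t + 4.
Then s(2) = 22.

22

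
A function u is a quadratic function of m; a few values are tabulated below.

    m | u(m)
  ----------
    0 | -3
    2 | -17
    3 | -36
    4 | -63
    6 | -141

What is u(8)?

Write u(m) = am² + bm + c; the 5 given values yield a linear system in the 3 coefficients.
Solving, u(m) = -4m² + m - 3.
Then u(8) = -251.

-251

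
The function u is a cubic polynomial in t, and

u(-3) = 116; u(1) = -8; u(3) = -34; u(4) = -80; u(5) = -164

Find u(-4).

Write u(t) = at³ + bt² + ct + d; the 5 given values yield a linear system in the 4 coefficients.
Solving, u(t) = -2t³ + 5t² - 7t - 4.
Then u(-4) = 232.

232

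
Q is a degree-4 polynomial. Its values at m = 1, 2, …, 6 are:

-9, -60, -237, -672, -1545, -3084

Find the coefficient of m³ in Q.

-2

First differences: -51, -177, -435, -873, -1539. Second differences: -126, -258, -438, -666. Third differences: -132, -180, -228. Fourth differences: -48, -48.
Level-4 differences are constant, so Q has degree 4.
Fitting a degree-4 polynomial gives Q(m) = -2m^4 - 2m³ - m² - 4m.
The coefficient of m³ is -2.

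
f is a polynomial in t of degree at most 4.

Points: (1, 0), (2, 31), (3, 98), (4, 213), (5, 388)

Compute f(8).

1393

First differences: 31, 67, 115, 175. Second differences: 36, 48, 60. Third differences: 12, 12.
Level-3 differences are constant, so f has degree 3.
Fitting a degree-3 polynomial gives f(t) = 2t³ + 6t² - t - 7.
Then f(8) = 1393.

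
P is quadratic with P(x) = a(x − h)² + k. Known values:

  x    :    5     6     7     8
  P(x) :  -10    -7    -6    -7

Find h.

7

First differences 3, 1, -1; second difference -2 = 2a, so a = -1.
Expanding, the x-coefficient is −2ah = 2h; matching it to the data gives h = 7, and then k = -6.
So P(x) = -1(x − 7)² − 6.
Hence h = 7.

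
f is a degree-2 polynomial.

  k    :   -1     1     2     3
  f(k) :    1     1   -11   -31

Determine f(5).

-95

Write f(k) = ak² + bk + c; the 4 given values yield a linear system in the 3 coefficients.
Solving, f(k) = -4k² + 5.
Then f(5) = -95.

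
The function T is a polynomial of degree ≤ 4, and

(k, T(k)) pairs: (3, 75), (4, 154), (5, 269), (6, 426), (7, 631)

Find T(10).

First differences: 79, 115, 157, 205. Second differences: 36, 42, 48. Third differences: 6, 6.
Level-3 differences are constant, so T has degree 3.
Fitting a degree-3 polynomial gives T(k) = k³ + 6k² - 6.
Then T(10) = 1594.

1594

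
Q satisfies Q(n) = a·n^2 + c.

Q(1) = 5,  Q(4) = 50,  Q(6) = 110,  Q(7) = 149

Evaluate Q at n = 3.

29

From Q(1) = 5 and Q(4) = 50: 1a + c = 5 and 16a + c = 50.
Subtracting: 15a = 45, so a = 3; then c = 5 − 3·1 = 2.
So Q(n) = 3n² + 2, and Q(3) = 29.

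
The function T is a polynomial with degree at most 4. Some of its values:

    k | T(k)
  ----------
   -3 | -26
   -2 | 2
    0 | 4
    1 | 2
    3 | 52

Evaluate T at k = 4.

128

Write T(k) = ak^4 + bk³ + ck² + dk + e; the 5 given values yield a linear system in the 5 coefficients.
Solving, the leading coefficient vanishes, and T(k) = 2k³ + k² - 5k + 4.
Then T(4) = 128.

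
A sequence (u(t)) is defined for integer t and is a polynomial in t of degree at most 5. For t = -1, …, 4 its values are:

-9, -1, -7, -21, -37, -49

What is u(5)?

Write u(t) = at^5 + bt^4 + ct³ + dt² + et + p; the 6 given values yield a linear system in the 6 coefficients.
Solving, the top 2 coefficients vanish, and u(t) = t³ - 7t² - 1.
Then u(5) = -51.

-51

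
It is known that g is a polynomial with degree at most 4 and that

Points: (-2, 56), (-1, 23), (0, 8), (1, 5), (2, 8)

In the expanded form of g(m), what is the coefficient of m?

First differences: -33, -15, -3, 3. Second differences: 18, 12, 6. Third differences: -6, -6.
Level-3 differences are constant, so g has degree 3.
Fitting a degree-3 polynomial gives g(m) = -m³ + 6m² - 8m + 8.
The coefficient of m is -8.

-8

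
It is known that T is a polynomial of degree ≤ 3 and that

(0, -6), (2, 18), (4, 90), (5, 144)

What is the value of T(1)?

0

Write T(m) = am³ + bm² + cm + d; the 4 given values yield a linear system in the 4 coefficients.
Solving, the leading coefficient vanishes, and T(m) = 6m² - 6.
Then T(1) = 0.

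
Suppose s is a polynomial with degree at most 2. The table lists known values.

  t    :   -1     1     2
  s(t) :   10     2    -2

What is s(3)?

-6

Write s(t) = at² + bt + c; the 3 given values yield a linear system in the 3 coefficients.
Solving, the leading coefficient vanishes, and s(t) = -4t + 6.
Then s(3) = -6.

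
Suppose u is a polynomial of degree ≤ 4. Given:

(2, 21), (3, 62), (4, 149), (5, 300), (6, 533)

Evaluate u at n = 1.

8

First differences: 41, 87, 151, 233. Second differences: 46, 64, 82. Third differences: 18, 18.
Level-3 differences are constant, so u has degree 3.
Fitting a degree-3 polynomial gives u(n) = 3n³ - 4n² + 4n + 5.
Then u(1) = 8.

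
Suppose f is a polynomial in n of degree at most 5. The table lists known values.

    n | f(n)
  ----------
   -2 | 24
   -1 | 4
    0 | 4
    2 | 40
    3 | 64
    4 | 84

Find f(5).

94

Write f(n) = an^5 + bn^4 + cn³ + dn² + en + p; the 6 given values yield a linear system in the 6 coefficients.
Solving, the top 2 coefficients vanish, and f(n) = -n³ + 7n² + 8n + 4.
Then f(5) = 94.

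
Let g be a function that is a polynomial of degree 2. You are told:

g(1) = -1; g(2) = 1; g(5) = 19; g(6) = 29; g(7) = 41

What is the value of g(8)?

55

Write g(k) = ak² + bk + c; the 5 given values yield a linear system in the 3 coefficients.
Solving, g(k) = k² - k - 1.
Then g(8) = 55.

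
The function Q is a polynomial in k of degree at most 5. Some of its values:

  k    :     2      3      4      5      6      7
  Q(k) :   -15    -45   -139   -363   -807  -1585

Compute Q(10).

-7423

First differences: -30, -94, -224, -444, -778. Second differences: -64, -130, -220, -334. Third differences: -66, -90, -114. Fourth differences: -24, -24.
Level-4 differences are constant, so Q has degree 4.
Fitting a degree-4 polynomial gives Q(k) = -k^4 + 3k³ - 4k² - 2k - 3.
Then Q(10) = -7423.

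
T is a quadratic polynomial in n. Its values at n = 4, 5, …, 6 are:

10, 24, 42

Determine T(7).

64

Write T(n) = an² + bn + c; the 3 given values yield a linear system in the 3 coefficients.
Solving, T(n) = 2n² - 4n - 6.
Then T(7) = 64.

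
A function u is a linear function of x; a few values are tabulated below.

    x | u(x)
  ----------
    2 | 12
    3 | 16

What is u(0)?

4

Write u(x) = ax + b; the 2 given values yield a linear system in the 2 coefficients.
Solving, u(x) = 4x + 4.
The constant term is u(0) = 4.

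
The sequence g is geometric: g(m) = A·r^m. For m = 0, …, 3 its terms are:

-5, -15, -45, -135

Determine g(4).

-405

Consecutive ratio: -15/(-5) = 3, and -45/(-15) = 3, so r = 3.
Then A·3^0 = -5 gives A = -5, and g(m) = -5·3^m.
g(4) = -5·3^4 = -405.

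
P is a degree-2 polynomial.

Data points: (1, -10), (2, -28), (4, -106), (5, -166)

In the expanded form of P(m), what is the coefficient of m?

Write P(m) = am² + bm + c; the 4 given values yield a linear system in the 3 coefficients.
Solving, P(m) = -7m² + 3m - 6.
The coefficient of m is 3.

3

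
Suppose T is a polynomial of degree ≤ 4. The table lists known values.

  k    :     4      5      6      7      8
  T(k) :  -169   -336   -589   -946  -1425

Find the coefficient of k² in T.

2

Write T(k) = ak^4 + bk³ + ck² + dk + e; the 5 given values yield a linear system in the 5 coefficients.
Solving, the leading coefficient vanishes, and T(k) = -3k³ + 2k² - 2k - 1.
The coefficient of k² is 2.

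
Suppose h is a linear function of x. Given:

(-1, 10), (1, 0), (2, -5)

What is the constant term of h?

5

Write h(x) = ax + b; the 3 given values yield a linear system in the 2 coefficients.
Solving, h(x) = -5x + 5.
The constant term is h(0) = 5.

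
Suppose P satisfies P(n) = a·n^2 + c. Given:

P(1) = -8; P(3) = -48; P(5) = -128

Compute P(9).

From P(1) = -8 and P(3) = -48: 1a + c = -8 and 9a + c = -48.
Subtracting: 8a = -40, so a = -5; then c = -8 − (-5)·1 = -3.
So P(n) = -5n² − 3, and P(9) = -408.

-408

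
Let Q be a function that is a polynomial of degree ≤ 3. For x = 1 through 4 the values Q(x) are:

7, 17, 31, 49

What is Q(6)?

97

First differences: 10, 14, 18. Second differences: 4, 4.
Level-2 differences are constant, so Q has degree 2.
Fitting a degree-2 polynomial gives Q(x) = 2x² + 4x + 1.
Then Q(6) = 97.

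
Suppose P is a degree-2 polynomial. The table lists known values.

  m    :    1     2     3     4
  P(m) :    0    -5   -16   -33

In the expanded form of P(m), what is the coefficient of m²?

First differences: -5, -11, -17. Second differences: -6, -6.
Level-2 differences are constant, so P has degree 2.
Fitting a degree-2 polynomial gives P(m) = -3m² + 4m - 1.
The coefficient of m² is -3.

-3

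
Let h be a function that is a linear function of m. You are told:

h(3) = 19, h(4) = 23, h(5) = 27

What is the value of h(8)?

39

First differences: 4, 4.
Level-1 differences are constant, so h has degree 1.
Fitting a degree-1 polynomial gives h(m) = 4m + 7.
Then h(8) = 39.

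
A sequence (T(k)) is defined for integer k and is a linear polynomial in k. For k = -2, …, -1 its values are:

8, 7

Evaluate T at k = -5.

Write T(k) = ak + b; the 2 given values yield a linear system in the 2 coefficients.
Solving, T(k) = -k + 6.
Then T(-5) = 11.

11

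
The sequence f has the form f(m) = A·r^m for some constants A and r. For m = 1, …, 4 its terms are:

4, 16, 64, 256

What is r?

4

Consecutive ratio: 16/4 = 4, and 64/16 = 4, so r = 4.
Then A·4^1 = 4 gives A = 1, and f(m) = 1·4^m.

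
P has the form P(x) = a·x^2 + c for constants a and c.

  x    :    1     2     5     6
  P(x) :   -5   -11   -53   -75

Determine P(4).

From P(1) = -5 and P(2) = -11: 1a + c = -5 and 4a + c = -11.
Subtracting: 3a = -6, so a = -2; then c = -5 − (-2)·1 = -3.
So P(x) = -2x² − 3, and P(4) = -35.

-35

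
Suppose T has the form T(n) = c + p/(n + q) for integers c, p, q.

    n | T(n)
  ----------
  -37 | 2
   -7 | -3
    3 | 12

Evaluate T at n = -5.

-6

(T(n) − c)(n + q) = p for each data point; the three points give a linear system in c and q, then p follows.
Solving: c = 3, q = 1, p = 36, so T(n) = 3 + 36/(n + 1).
Then T(-5) = 3 + 36/(-4) = -6.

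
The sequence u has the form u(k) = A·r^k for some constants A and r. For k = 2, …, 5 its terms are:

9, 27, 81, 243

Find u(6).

Consecutive ratio: 27/9 = 3, and 81/27 = 3, so r = 3.
Then A·3^2 = 9 gives A = 1, and u(k) = 1·3^k.
u(6) = 1·3^6 = 729.

729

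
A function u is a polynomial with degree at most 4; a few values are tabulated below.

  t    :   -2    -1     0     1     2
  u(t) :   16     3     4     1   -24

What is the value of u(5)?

-411

First differences: -13, 1, -3, -25. Second differences: 14, -4, -22. Third differences: -18, -18.
Level-3 differences are constant, so u has degree 3.
Fitting a degree-3 polynomial gives u(t) = -3t³ - 2t² + 2t + 4.
Then u(5) = -411.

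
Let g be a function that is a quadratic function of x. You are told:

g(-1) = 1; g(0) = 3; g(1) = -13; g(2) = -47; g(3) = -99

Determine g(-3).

Write g(x) = ax² + bx + c; the 5 given values yield a linear system in the 3 coefficients.
Solving, g(x) = -9x² - 7x + 3.
Then g(-3) = -57.

-57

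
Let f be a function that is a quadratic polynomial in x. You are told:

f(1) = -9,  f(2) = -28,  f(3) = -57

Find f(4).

-96

Write f(x) = ax² + bx + c; the 3 given values yield a linear system in the 3 coefficients.
Solving, f(x) = -5x² - 4x.
Then f(4) = -96.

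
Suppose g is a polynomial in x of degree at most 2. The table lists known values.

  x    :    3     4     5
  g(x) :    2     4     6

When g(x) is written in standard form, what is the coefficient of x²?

First differences: 2, 2.
Level-1 differences are constant, so g has degree 1.
Fitting a degree-1 polynomial gives g(x) = 2x - 4.
The coefficient of x² is 0.

0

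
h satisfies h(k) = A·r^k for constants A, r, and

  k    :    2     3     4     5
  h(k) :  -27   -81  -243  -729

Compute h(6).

-2187

Consecutive ratio: -81/(-27) = 3, and -243/(-81) = 3, so r = 3.
Then A·3^2 = -27 gives A = -3, and h(k) = -3·3^k.
h(6) = -3·3^6 = -2187.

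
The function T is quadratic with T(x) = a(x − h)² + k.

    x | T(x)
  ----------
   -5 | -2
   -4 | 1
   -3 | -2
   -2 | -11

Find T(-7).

First differences 3, -3, -9; second difference -6 = 2a, so a = -3.
Expanding, the x-coefficient is −2ah = 6h; matching it to the data gives h = -4, and then k = 1.
So T(x) = -3(x + 4)² + 1.
T(-7) = -3·(-3)² + 1 = -26.

-26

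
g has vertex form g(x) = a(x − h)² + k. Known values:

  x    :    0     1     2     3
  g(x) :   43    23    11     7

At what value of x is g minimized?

First differences -20, -12, -4; second difference 8 = 2a, so a = 4.
Expanding, the x-coefficient is −2ah = -8h; matching it to the data gives h = 3, and then k = 7.
So g(x) = 4(x − 3)² + 7.
Hence h = 3.

3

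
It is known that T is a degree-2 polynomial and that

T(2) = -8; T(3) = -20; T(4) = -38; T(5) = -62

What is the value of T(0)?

First differences: -12, -18, -24. Second differences: -6, -6.
Level-2 differences are constant, so T has degree 2.
Fitting a degree-2 polynomial gives T(m) = -3m² + 3m - 2.
Then T(0) = -2.

-2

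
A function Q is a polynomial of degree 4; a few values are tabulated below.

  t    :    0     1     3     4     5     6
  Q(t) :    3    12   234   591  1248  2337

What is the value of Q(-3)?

24

Write Q(t) = at^4 + bt³ + ct² + dt + e; the 6 given values yield a linear system in the 5 coefficients.
Solving, Q(t) = t^4 + 4t³ + 5t² - t + 3.
Then Q(-3) = 24.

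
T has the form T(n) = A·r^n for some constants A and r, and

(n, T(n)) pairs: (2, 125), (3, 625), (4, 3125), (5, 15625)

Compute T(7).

Consecutive ratio: 625/125 = 5, and 3125/625 = 5, so r = 5.
Then A·5^2 = 125 gives A = 5, and T(n) = 5·5^n.
T(7) = 5·5^7 = 390625.

390625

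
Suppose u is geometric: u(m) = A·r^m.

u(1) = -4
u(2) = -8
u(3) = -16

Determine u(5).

Consecutive ratio: -8/(-4) = 2, and -16/(-8) = 2, so r = 2.
Then A·2^1 = -4 gives A = -2, and u(m) = -2·2^m.
u(5) = -2·2^5 = -64.

-64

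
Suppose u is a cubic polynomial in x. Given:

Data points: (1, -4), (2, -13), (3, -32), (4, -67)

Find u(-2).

23

Write u(x) = ax³ + bx² + cx + d; the 4 given values yield a linear system in the 4 coefficients.
Solving, u(x) = -x³ + x² - 5x + 1.
Then u(-2) = 23.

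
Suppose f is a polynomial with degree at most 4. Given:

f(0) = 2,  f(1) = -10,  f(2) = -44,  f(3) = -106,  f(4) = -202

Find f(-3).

-34

First differences: -12, -34, -62, -96. Second differences: -22, -28, -34. Third differences: -6, -6.
Level-3 differences are constant, so f has degree 3.
Fitting a degree-3 polynomial gives f(t) = -t³ - 8t² - 3t + 2.
Then f(-3) = -34.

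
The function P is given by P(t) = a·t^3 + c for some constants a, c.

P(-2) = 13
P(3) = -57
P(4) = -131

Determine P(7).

From P(-2) = 13 and P(3) = -57: -8a + c = 13 and 27a + c = -57.
Subtracting: 35a = -70, so a = -2; then c = 13 − (-2)·(-8) = -3.
So P(t) = -2t³ − 3, and P(7) = -689.

-689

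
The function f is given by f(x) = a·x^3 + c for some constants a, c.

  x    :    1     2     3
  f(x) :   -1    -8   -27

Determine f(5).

-125

From f(1) = -1 and f(2) = -8: 1a + c = -1 and 8a + c = -8.
Subtracting: 7a = -7, so a = -1; then c = -1 − (-1)·1 = 0.
So f(x) = -1x³ + 0, and f(5) = -125.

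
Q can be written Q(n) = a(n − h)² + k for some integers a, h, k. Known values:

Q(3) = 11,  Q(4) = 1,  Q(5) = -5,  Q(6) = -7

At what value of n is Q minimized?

First differences -10, -6, -2; second difference 4 = 2a, so a = 2.
Expanding, the n-coefficient is −2ah = -4h; matching it to the data gives h = 6, and then k = -7.
So Q(n) = 2(n − 6)² − 7.
Hence h = 6.

6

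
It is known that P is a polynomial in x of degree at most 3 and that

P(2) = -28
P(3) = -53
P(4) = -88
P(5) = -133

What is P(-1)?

First differences: -25, -35, -45. Second differences: -10, -10.
Level-2 differences are constant, so P has degree 2.
Fitting a degree-2 polynomial gives P(x) = -5x² - 8.
Then P(-1) = -13.

-13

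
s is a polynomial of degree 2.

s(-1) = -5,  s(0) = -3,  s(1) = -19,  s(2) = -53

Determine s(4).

-175

First differences: 2, -16, -34. Second differences: -18, -18.
Level-2 differences are constant, so s has degree 2.
Fitting a degree-2 polynomial gives s(x) = -9x² - 7x - 3.
Then s(4) = -175.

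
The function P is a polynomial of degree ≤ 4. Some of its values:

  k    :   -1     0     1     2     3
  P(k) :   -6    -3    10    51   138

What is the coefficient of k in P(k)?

Write P(k) = ak^4 + bk³ + ck² + dk + e; the 5 given values yield a linear system in the 5 coefficients.
Solving, the leading coefficient vanishes, and P(k) = 3k³ + 5k² + 5k - 3.
The coefficient of k is 5.

5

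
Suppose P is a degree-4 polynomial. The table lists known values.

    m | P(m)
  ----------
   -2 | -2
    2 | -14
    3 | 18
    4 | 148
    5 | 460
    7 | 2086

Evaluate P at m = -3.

36

Write P(m) = am^4 + bm³ + cm² + dm + e; the 6 given values yield a linear system in the 5 coefficients.
Solving, P(m) = m^4 - 6m² - 3m.
Then P(-3) = 36.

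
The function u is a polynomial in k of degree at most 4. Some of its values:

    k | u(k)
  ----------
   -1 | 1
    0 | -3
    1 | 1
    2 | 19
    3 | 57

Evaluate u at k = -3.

9

First differences: -4, 4, 18, 38. Second differences: 8, 14, 20. Third differences: 6, 6.
Level-3 differences are constant, so u has degree 3.
Fitting a degree-3 polynomial gives u(k) = k³ + 4k² - k - 3.
Then u(-3) = 9.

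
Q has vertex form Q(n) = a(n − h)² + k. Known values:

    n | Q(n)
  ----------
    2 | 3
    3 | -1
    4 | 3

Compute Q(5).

First differences -4, 4; second difference 8 = 2a, so a = 4.
Expanding, the n-coefficient is −2ah = -8h; matching it to the data gives h = 3, and then k = -1.
So Q(n) = 4(n − 3)² − 1.
Q(5) = 4·2² − 1 = 15.

15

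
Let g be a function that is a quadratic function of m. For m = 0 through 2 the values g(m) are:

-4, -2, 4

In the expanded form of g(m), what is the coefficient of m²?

Write g(m) = am² + bm + c; the 3 given values yield a linear system in the 3 coefficients.
Solving, g(m) = 2m² - 4.
The coefficient of m² is 2.

2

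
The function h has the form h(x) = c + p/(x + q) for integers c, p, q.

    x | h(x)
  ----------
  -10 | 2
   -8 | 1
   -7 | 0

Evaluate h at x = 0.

7

(h(x) − c)(x + q) = p for each data point; the three points give a linear system in c and q, then p follows.
Solving: c = 4, q = 4, p = 12, so h(x) = 4 + 12/(x + 4).
Then h(0) = 4 + 12/4 = 7.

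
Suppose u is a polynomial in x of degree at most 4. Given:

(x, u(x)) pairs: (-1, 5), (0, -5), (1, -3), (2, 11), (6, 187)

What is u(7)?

261

Write u(x) = ax^4 + bx³ + cx² + dx + e; the 5 given values yield a linear system in the 5 coefficients.
Solving, the top 2 coefficients vanish, and u(x) = 6x² - 4x - 5.
Then u(7) = 261.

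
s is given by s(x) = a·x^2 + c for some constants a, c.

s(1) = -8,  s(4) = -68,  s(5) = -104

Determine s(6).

From s(1) = -8 and s(4) = -68: 1a + c = -8 and 16a + c = -68.
Subtracting: 15a = -60, so a = -4; then c = -8 − (-4)·1 = -4.
So s(x) = -4x² − 4, and s(6) = -148.

-148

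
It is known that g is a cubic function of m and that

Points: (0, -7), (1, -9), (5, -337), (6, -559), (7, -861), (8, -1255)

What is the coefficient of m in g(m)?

4

Write g(m) = am³ + bm² + cm + d; the 6 given values yield a linear system in the 4 coefficients.
Solving, g(m) = -2m³ - 4m² + 4m - 7.
The coefficient of m is 4.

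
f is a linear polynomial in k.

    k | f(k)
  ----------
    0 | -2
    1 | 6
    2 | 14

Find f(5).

First differences: 8, 8.
Level-1 differences are constant, so f has degree 1.
Fitting a degree-1 polynomial gives f(k) = 8k - 2.
Then f(5) = 38.

38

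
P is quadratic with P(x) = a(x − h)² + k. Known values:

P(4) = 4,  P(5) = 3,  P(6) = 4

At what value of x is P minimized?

5

First differences -1, 1; second difference 2 = 2a, so a = 1.
Expanding, the x-coefficient is −2ah = -2h; matching it to the data gives h = 5, and then k = 3.
So P(x) = 1(x − 5)² + 3.
Hence h = 5.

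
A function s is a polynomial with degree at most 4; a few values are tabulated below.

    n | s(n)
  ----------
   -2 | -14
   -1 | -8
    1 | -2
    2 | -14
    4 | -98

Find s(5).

-182

Write s(n) = an^4 + bn³ + cn² + dn + e; the 5 given values yield a linear system in the 5 coefficients.
Solving, the leading coefficient vanishes, and s(n) = -n³ - 3n² + 4n - 2.
Then s(5) = -182.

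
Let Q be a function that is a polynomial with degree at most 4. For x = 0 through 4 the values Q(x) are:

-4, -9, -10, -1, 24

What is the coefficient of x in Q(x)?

First differences: -5, -1, 9, 25. Second differences: 4, 10, 16. Third differences: 6, 6.
Level-3 differences are constant, so Q has degree 3.
Fitting a degree-3 polynomial gives Q(x) = x³ - x² - 5x - 4.
The coefficient of x is -5.

-5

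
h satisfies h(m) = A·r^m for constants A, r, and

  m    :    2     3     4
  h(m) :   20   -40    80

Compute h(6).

320

Consecutive ratio: -40/20 = -2, and 80/(-40) = -2, so r = -2.
Then A·(-2)^2 = 20 gives A = 5, and h(m) = 5·(-2)^m.
h(6) = 5·(-2)^6 = 320.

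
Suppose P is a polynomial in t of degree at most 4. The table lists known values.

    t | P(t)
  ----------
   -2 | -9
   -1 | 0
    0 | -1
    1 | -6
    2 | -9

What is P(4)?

15

First differences: 9, -1, -5, -3. Second differences: -10, -4, 2. Third differences: 6, 6.
Level-3 differences are constant, so P has degree 3.
Fitting a degree-3 polynomial gives P(t) = t³ - 2t² - 4t - 1.
Then P(4) = 15.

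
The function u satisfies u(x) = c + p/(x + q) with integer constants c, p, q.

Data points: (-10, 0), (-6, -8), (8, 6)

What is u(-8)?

(u(x) − c)(x + q) = p for each data point; the three points give a linear system in c and q, then p follows.
Solving: c = 4, q = 4, p = 24, so u(x) = 4 + 24/(x + 4).
Then u(-8) = 4 + 24/(-4) = -2.

-2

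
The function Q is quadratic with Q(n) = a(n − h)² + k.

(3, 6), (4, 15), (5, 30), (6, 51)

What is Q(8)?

First differences 9, 15, 21; second difference 6 = 2a, so a = 3.
Expanding, the n-coefficient is −2ah = -6h; matching it to the data gives h = 2, and then k = 3.
So Q(n) = 3(n − 2)² + 3.
Q(8) = 3·6² + 3 = 111.

111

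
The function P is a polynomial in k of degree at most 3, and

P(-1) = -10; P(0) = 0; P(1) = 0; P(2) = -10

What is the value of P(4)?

-60

First differences: 10, 0, -10. Second differences: -10, -10.
Level-2 differences are constant, so P has degree 2.
Fitting a degree-2 polynomial gives P(k) = -5k² + 5k.
Then P(4) = -60.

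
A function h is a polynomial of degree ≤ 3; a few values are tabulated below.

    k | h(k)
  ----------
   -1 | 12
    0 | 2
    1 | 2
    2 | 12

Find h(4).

62

First differences: -10, 0, 10. Second differences: 10, 10.
Level-2 differences are constant, so h has degree 2.
Fitting a degree-2 polynomial gives h(k) = 5k² - 5k + 2.
Then h(4) = 62.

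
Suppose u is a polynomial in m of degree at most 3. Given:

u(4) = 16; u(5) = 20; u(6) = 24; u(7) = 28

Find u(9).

36

First differences: 4, 4, 4.
Level-1 differences are constant, so u has degree 1.
Fitting a degree-1 polynomial gives u(m) = 4m.
Then u(9) = 36.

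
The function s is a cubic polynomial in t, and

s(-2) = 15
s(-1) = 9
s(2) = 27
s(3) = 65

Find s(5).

Write s(t) = at³ + bt² + ct + d; the 4 given values yield a linear system in the 4 coefficients.
Solving, s(t) = t³ + 4t² - t + 5.
Then s(5) = 225.

225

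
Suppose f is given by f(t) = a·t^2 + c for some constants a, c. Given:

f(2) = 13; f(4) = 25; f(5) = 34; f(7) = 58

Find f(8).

From f(2) = 13 and f(4) = 25: 4a + c = 13 and 16a + c = 25.
Subtracting: 12a = 12, so a = 1; then c = 13 − 1·4 = 9.
So f(t) = 1t² + 9, and f(8) = 73.

73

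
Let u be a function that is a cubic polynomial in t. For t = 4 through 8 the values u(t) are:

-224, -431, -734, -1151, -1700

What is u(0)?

Write u(t) = at³ + bt² + ct + d; the 5 given values yield a linear system in the 4 coefficients.
Solving, u(t) = -3t³ - 3t² + 3t + 4.
The constant term is u(0) = 4.

4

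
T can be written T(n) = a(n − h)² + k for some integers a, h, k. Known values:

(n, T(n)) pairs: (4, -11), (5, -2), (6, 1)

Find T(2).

First differences 9, 3; second difference -6 = 2a, so a = -3.
Expanding, the n-coefficient is −2ah = 6h; matching it to the data gives h = 6, and then k = 1.
So T(n) = -3(n − 6)² + 1.
T(2) = -3·(-4)² + 1 = -47.

-47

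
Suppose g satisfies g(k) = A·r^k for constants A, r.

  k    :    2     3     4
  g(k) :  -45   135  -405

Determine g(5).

1215

Consecutive ratio: 135/(-45) = -3, and -405/135 = -3, so r = -3.
Then A·(-3)^2 = -45 gives A = -5, and g(k) = -5·(-3)^k.
g(5) = -5·(-3)^5 = 1215.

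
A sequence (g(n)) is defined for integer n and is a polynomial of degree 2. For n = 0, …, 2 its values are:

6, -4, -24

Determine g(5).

-144

Write g(n) = an² + bn + c; the 3 given values yield a linear system in the 3 coefficients.
Solving, g(n) = -5n² - 5n + 6.
Then g(5) = -144.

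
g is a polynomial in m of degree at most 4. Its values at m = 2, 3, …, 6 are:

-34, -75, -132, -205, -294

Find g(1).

-9

Write g(m) = am^4 + bm³ + cm² + dm + e; the 5 given values yield a linear system in the 5 coefficients.
Solving, the top 2 coefficients vanish, and g(m) = -8m² - m.
Then g(1) = -9.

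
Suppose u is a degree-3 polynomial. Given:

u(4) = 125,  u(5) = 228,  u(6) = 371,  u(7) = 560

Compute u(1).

Write u(k) = ak³ + bk² + ck + d; the 4 given values yield a linear system in the 4 coefficients.
Solving, u(k) = k³ + 5k² - 3k - 7.
Then u(1) = -4.

-4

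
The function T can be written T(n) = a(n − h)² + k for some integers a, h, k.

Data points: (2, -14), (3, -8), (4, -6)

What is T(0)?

-38

First differences 6, 2; second difference -4 = 2a, so a = -2.
Expanding, the n-coefficient is −2ah = 4h; matching it to the data gives h = 4, and then k = -6.
So T(n) = -2(n − 4)² − 6.
T(0) = -2·(-4)² − 6 = -38.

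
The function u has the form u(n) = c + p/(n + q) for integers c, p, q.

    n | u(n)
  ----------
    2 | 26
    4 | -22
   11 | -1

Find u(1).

14

(u(n) − c)(n + q) = p for each data point; the three points give a linear system in c and q, then p follows.
Solving: c = 2, q = -3, p = -24, so u(n) = 2 − 24/(n − 3).
Then u(1) = 2 − 24/(-2) = 14.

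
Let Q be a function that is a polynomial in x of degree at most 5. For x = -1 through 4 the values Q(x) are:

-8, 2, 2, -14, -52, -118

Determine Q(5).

Write Q(x) = ax^5 + bx^4 + cx³ + dx² + ex + p; the 6 given values yield a linear system in the 6 coefficients.
Solving, the top 2 coefficients vanish, and Q(x) = -x³ - 5x² + 6x + 2.
Then Q(5) = -218.

-218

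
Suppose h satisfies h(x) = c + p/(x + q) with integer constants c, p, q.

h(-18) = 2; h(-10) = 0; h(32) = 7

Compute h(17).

9

(h(x) − c)(x + q) = p for each data point; the three points give a linear system in c and q, then p follows.
Solving: c = 5, q = -2, p = 60, so h(x) = 5 + 60/(x − 2).
Then h(17) = 5 + 60/15 = 9.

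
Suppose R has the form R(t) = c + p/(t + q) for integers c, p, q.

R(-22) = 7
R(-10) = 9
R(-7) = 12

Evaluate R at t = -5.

24

(R(t) − c)(t + q) = p for each data point; the three points give a linear system in c and q, then p follows.
Solving: c = 6, q = 4, p = -18, so R(t) = 6 − 18/(t + 4).
Then R(-5) = 6 − 18/(-1) = 24.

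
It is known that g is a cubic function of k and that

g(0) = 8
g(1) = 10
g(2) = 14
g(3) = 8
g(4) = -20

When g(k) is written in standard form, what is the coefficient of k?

-3

First differences: 2, 4, -6, -28. Second differences: 2, -10, -22. Third differences: -12, -12.
Level-3 differences are constant, so g has degree 3.
Fitting a degree-3 polynomial gives g(k) = -2k³ + 7k² - 3k + 8.
The coefficient of k is -3.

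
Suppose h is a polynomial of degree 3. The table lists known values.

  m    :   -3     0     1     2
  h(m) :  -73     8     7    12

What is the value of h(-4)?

Write h(m) = am³ + bm² + cm + d; the 4 given values yield a linear system in the 4 coefficients.
Solving, h(m) = 2m³ - 3m² + 8.
Then h(-4) = -168.

-168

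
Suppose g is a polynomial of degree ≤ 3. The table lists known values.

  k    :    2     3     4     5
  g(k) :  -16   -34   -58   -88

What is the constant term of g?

2

First differences: -18, -24, -30. Second differences: -6, -6.
Level-2 differences are constant, so g has degree 2.
Fitting a degree-2 polynomial gives g(k) = -3k² - 3k + 2.
The constant term is g(0) = 2.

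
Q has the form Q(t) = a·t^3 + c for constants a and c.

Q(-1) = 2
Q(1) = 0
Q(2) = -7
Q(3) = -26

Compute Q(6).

From Q(-1) = 2 and Q(1) = 0: -1a + c = 2 and 1a + c = 0.
Subtracting: 2a = -2, so a = -1; then c = 2 − (-1)·(-1) = 1.
So Q(t) = -1t³ + 1, and Q(6) = -215.

-215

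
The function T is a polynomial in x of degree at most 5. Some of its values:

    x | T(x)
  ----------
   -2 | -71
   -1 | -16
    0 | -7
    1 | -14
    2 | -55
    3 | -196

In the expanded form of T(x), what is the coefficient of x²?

Write T(x) = ax^5 + bx^4 + cx³ + dx² + ex + p; the 6 given values yield a linear system in the 6 coefficients.
Solving, the leading coefficient vanishes, and T(x) = -2x^4 + x³ - 6x² - 7.
The coefficient of x² is -6.

-6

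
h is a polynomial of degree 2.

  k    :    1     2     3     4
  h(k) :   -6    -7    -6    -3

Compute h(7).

Write h(k) = ak² + bk + c; the 4 given values yield a linear system in the 3 coefficients.
Solving, h(k) = k² - 4k - 3.
Then h(7) = 18.

18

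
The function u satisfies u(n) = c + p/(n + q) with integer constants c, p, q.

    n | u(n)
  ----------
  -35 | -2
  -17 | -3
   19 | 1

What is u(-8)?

(u(n) − c)(n + q) = p for each data point; the three points give a linear system in c and q, then p follows.
Solving: c = -1, q = -1, p = 36, so u(n) = -1 + 36/(n − 1).
Then u(-8) = -1 + 36/(-9) = -5.

-5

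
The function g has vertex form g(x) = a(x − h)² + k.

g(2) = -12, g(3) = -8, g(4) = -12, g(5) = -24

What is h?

3

First differences 4, -4, -12; second difference -8 = 2a, so a = -4.
Expanding, the x-coefficient is −2ah = 8h; matching it to the data gives h = 3, and then k = -8.
So g(x) = -4(x − 3)² − 8.
Hence h = 3.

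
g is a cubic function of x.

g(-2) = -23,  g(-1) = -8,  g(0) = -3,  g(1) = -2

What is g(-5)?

Write g(x) = ax³ + bx² + cx + d; the 4 given values yield a linear system in the 4 coefficients.
Solving, g(x) = x³ - 2x² + 2x - 3.
Then g(-5) = -188.

-188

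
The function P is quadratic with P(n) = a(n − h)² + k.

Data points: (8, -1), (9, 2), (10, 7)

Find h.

First differences 3, 5; second difference 2 = 2a, so a = 1.
Expanding, the n-coefficient is −2ah = -2h; matching it to the data gives h = 7, and then k = -2.
So P(n) = 1(n − 7)² − 2.
Hence h = 7.

7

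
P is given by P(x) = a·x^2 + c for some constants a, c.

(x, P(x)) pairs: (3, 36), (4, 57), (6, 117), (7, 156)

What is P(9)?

252

From P(3) = 36 and P(4) = 57: 9a + c = 36 and 16a + c = 57.
Subtracting: 7a = 21, so a = 3; then c = 36 − 3·9 = 9.
So P(x) = 3x² + 9, and P(9) = 252.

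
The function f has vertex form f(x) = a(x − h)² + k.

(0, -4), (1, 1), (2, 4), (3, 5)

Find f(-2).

-20

First differences 5, 3, 1; second difference -2 = 2a, so a = -1.
Expanding, the x-coefficient is −2ah = 2h; matching it to the data gives h = 3, and then k = 5.
So f(x) = -1(x − 3)² + 5.
f(-2) = -1·(-5)² + 5 = -20.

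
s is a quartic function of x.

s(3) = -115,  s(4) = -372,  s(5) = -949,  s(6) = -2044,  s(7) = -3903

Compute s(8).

-6820

Write s(x) = ax^4 + bx³ + cx² + dx + e; the 5 given values yield a linear system in the 5 coefficients.
Solving, s(x) = -2x^4 + 3x³ - 2x² - 4x - 4.
Then s(8) = -6820.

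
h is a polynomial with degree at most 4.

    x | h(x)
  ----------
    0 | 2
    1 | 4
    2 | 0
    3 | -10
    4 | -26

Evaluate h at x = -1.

-6

First differences: 2, -4, -10, -16. Second differences: -6, -6, -6.
Level-2 differences are constant, so h has degree 2.
Fitting a degree-2 polynomial gives h(x) = -3x² + 5x + 2.
Then h(-1) = -6.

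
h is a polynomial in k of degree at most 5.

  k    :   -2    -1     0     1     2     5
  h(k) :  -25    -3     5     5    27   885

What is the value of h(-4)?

Write h(k) = ak^5 + bk^4 + ck³ + dk² + ek + p; the 6 given values yield a linear system in the 6 coefficients.
Solving, the leading coefficient vanishes, and h(k) = k^4 + 3k³ - 5k² + k + 5.
Then h(-4) = -15.

-15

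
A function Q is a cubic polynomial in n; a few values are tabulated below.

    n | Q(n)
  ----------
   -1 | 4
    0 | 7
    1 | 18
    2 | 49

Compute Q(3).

112

Write Q(n) = an³ + bn² + cn + d; the 4 given values yield a linear system in the 4 coefficients.
Solving, Q(n) = 2n³ + 4n² + 5n + 7.
Then Q(3) = 112.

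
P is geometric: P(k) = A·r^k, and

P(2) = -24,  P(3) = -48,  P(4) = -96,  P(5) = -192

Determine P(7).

-768

Consecutive ratio: -48/(-24) = 2, and -96/(-48) = 2, so r = 2.
Then A·2^2 = -24 gives A = -6, and P(k) = -6·2^k.
P(7) = -6·2^7 = -768.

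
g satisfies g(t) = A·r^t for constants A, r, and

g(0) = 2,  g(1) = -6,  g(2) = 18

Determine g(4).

Consecutive ratio: -6/2 = -3, and 18/(-6) = -3, so r = -3.
Then A·(-3)^0 = 2 gives A = 2, and g(t) = 2·(-3)^t.
g(4) = 2·(-3)^4 = 162.

162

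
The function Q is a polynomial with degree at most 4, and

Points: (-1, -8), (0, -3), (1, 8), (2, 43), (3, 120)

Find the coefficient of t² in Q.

First differences: 5, 11, 35, 77. Second differences: 6, 24, 42. Third differences: 18, 18.
Level-3 differences are constant, so Q has degree 3.
Fitting a degree-3 polynomial gives Q(t) = 3t³ + 3t² + 5t - 3.
The coefficient of t² is 3.

3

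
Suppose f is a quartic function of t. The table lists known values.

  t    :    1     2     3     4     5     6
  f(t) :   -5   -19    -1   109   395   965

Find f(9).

First differences: -14, 18, 110, 286, 570. Second differences: 32, 92, 176, 284. Third differences: 60, 84, 108. Fourth differences: 24, 24.
Level-4 differences are constant, so f has degree 4.
Fitting a degree-4 polynomial gives f(t) = t^4 - 9t² - 2t + 5.
Then f(9) = 5819.

5819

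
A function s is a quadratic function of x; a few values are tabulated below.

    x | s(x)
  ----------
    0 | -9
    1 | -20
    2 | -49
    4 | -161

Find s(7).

-464

Write s(x) = ax² + bx + c; the 4 given values yield a linear system in the 3 coefficients.
Solving, s(x) = -9x² - 2x - 9.
Then s(7) = -464.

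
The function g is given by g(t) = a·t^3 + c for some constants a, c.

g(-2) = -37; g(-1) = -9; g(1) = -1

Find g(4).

From g(-2) = -37 and g(-1) = -9: -8a + c = -37 and -1a + c = -9.
Subtracting: 7a = 28, so a = 4; then c = -37 − 4·(-8) = -5.
So g(t) = 4t³ − 5, and g(4) = 251.

251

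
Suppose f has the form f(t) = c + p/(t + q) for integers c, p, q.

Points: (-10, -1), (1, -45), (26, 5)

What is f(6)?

(f(t) − c)(t + q) = p for each data point; the three points give a linear system in c and q, then p follows.
Solving: c = 3, q = -2, p = 48, so f(t) = 3 + 48/(t − 2).
Then f(6) = 3 + 48/4 = 15.

15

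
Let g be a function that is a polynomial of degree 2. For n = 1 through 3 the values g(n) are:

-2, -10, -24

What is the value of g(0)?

0

Write g(n) = an² + bn + c; the 3 given values yield a linear system in the 3 coefficients.
Solving, g(n) = -3n² + n.
Then g(0) = 0.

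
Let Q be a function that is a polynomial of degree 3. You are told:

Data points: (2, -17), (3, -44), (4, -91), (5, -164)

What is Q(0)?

1

Write Q(m) = am³ + bm² + cm + d; the 4 given values yield a linear system in the 4 coefficients.
Solving, Q(m) = -m³ - m² - 3m + 1.
Then Q(0) = 1.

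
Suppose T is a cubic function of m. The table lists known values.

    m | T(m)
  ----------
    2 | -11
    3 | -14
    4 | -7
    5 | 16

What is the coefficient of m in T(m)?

Write T(m) = am³ + bm² + cm + d; the 4 given values yield a linear system in the 4 coefficients.
Solving, T(m) = m³ - 4m² - 2m + 1.
The coefficient of m is -2.

-2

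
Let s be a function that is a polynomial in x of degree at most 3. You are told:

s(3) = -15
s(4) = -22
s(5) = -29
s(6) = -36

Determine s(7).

-43

First differences: -7, -7, -7.
Level-1 differences are constant, so s has degree 1.
Fitting a degree-1 polynomial gives s(x) = -7x + 6.
Then s(7) = -43.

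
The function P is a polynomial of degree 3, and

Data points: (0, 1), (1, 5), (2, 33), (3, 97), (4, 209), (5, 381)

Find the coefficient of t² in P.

First differences: 4, 28, 64, 112, 172. Second differences: 24, 36, 48, 60. Third differences: 12, 12, 12.
Level-3 differences are constant, so P has degree 3.
Fitting a degree-3 polynomial gives P(t) = 2t³ + 6t² - 4t + 1.
The coefficient of t² is 6.

6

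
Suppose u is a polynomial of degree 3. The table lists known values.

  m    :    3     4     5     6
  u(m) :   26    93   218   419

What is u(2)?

Write u(m) = am³ + bm² + cm + d; the 4 given values yield a linear system in the 4 coefficients.
Solving, u(m) = 3m³ - 7m² + 5m - 7.
Then u(2) = -1.

-1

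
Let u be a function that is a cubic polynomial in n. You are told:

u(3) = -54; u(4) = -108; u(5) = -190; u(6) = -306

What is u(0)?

Write u(n) = an³ + bn² + cn + d; the 4 given values yield a linear system in the 4 coefficients.
Solving, u(n) = -n³ - 2n² - 3n.
Then u(0) = 0.

0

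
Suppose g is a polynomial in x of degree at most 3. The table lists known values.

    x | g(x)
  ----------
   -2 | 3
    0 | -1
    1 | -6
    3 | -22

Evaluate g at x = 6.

-61

Write g(x) = ax³ + bx² + cx + d; the 4 given values yield a linear system in the 4 coefficients.
Solving, the leading coefficient vanishes, and g(x) = -x² - 4x - 1.
Then g(6) = -61.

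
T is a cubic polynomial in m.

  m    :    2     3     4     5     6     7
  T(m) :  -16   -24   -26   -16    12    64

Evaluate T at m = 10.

First differences: -8, -2, 10, 28, 52. Second differences: 6, 12, 18, 24. Third differences: 6, 6, 6.
Level-3 differences are constant, so T has degree 3.
Fitting a degree-3 polynomial gives T(m) = m³ - 6m² + 3m - 6.
Then T(10) = 424.

424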